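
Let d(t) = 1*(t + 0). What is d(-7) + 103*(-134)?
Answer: -13809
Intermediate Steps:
d(t) = t (d(t) = 1*t = t)
d(-7) + 103*(-134) = -7 + 103*(-134) = -7 - 13802 = -13809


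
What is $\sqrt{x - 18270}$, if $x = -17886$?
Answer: $2 i \sqrt{9039} \approx 190.15 i$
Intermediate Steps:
$\sqrt{x - 18270} = \sqrt{-17886 - 18270} = \sqrt{-36156} = 2 i \sqrt{9039}$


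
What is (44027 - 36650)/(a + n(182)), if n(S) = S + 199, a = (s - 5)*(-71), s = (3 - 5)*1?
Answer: 7377/878 ≈ 8.4021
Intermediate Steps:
s = -2 (s = -2*1 = -2)
a = 497 (a = (-2 - 5)*(-71) = -7*(-71) = 497)
n(S) = 199 + S
(44027 - 36650)/(a + n(182)) = (44027 - 36650)/(497 + (199 + 182)) = 7377/(497 + 381) = 7377/878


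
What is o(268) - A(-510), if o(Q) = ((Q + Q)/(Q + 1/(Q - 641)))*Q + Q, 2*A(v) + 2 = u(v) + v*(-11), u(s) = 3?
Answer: -400150817/199926 ≈ -2001.5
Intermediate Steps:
A(v) = ½ - 11*v/2 (A(v) = -1 + (3 + v*(-11))/2 = -1 + (3 - 11*v)/2 = -1 + (3/2 - 11*v/2) = ½ - 11*v/2)
o(Q) = Q + 2*Q²/(Q + 1/(-641 + Q)) (o(Q) = ((2*Q)/(Q + 1/(-641 + Q)))*Q + Q = (2*Q/(Q + 1/(-641 + Q)))*Q + Q = 2*Q²/(Q + 1/(-641 + Q)) + Q = Q + 2*Q²/(Q + 1/(-641 + Q)))
o(268) - A(-510) = 268*(1 - 1923*268 + 3*268²)/(1 + 268² - 641*268) - (½ - 11/2*(-510)) = 268*(1 - 515364 + 3*71824)/(1 + 71824 - 171788) - (½ + 2805) = 268*(1 - 515364 + 215472)/(-99963) - 1*5611/2 = 268*(-1/99963)*(-299891) - 5611/2 = 80370788/99963 - 5611/2 = -400150817/199926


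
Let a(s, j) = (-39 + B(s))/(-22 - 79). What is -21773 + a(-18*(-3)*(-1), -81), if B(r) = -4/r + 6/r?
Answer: -59373917/2727 ≈ -21773.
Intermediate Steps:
B(r) = 2/r
a(s, j) = 39/101 - 2/(101*s) (a(s, j) = (-39 + 2/s)/(-22 - 79) = (-39 + 2/s)/(-101) = (-39 + 2/s)*(-1/101) = 39/101 - 2/(101*s))
-21773 + a(-18*(-3)*(-1), -81) = -21773 + (-2 + 39*(-18*(-3)*(-1)))/(101*((-18*(-3)*(-1)))) = -21773 + (-2 + 39*(-3*(-18)*(-1)))/(101*((-3*(-18)*(-1)))) = -21773 + (-2 + 39*(54*(-1)))/(101*((54*(-1)))) = -21773 + (1/101)*(-2 + 39*(-54))/(-54) = -21773 + (1/101)*(-1/54)*(-2 - 2106) = -21773 + (1/101)*(-1/54)*(-2108) = -21773 + 1054/2727 = -59373917/2727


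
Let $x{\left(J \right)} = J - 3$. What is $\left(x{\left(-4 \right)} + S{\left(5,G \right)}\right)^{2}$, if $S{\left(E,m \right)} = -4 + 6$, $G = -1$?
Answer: $25$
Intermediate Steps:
$S{\left(E,m \right)} = 2$
$x{\left(J \right)} = -3 + J$
$\left(x{\left(-4 \right)} + S{\left(5,G \right)}\right)^{2} = \left(\left(-3 - 4\right) + 2\right)^{2} = \left(-7 + 2\right)^{2} = \left(-5\right)^{2} = 25$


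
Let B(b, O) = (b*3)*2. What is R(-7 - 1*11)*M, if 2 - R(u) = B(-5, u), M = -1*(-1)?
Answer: 32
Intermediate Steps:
B(b, O) = 6*b (B(b, O) = (3*b)*2 = 6*b)
M = 1
R(u) = 32 (R(u) = 2 - 6*(-5) = 2 - 1*(-30) = 2 + 30 = 32)
R(-7 - 1*11)*M = 32*1 = 32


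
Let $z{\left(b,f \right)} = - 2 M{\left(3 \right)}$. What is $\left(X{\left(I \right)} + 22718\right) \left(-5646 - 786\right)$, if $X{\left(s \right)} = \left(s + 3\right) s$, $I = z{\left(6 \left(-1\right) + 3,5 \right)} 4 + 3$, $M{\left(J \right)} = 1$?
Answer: $-146186496$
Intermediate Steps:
$z{\left(b,f \right)} = -2$ ($z{\left(b,f \right)} = \left(-2\right) 1 = -2$)
$I = -5$ ($I = \left(-2\right) 4 + 3 = -8 + 3 = -5$)
$X{\left(s \right)} = s \left(3 + s\right)$ ($X{\left(s \right)} = \left(3 + s\right) s = s \left(3 + s\right)$)
$\left(X{\left(I \right)} + 22718\right) \left(-5646 - 786\right) = \left(- 5 \left(3 - 5\right) + 22718\right) \left(-5646 - 786\right) = \left(\left(-5\right) \left(-2\right) + 22718\right) \left(-6432\right) = \left(10 + 22718\right) \left(-6432\right) = 22728 \left(-6432\right) = -146186496$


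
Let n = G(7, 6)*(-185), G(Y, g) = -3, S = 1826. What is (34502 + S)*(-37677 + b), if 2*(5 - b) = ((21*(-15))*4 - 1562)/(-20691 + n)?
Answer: -3444642770423/2517 ≈ -1.3686e+9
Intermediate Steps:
n = 555 (n = -3*(-185) = 555)
b = 99269/20136 (b = 5 - ((21*(-15))*4 - 1562)/(2*(-20691 + 555)) = 5 - (-315*4 - 1562)/(2*(-20136)) = 5 - (-1260 - 1562)*(-1)/(2*20136) = 5 - (-1411)*(-1)/20136 = 5 - 1/2*1411/10068 = 5 - 1411/20136 = 99269/20136 ≈ 4.9299)
(34502 + S)*(-37677 + b) = (34502 + 1826)*(-37677 + 99269/20136) = 36328*(-758564803/20136) = -3444642770423/2517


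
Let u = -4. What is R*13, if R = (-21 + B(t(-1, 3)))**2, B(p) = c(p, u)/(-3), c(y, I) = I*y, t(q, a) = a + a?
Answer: 2197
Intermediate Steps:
t(q, a) = 2*a
B(p) = 4*p/3 (B(p) = -4*p/(-3) = -4*p*(-1/3) = 4*p/3)
R = 169 (R = (-21 + 4*(2*3)/3)**2 = (-21 + (4/3)*6)**2 = (-21 + 8)**2 = (-13)**2 = 169)
R*13 = 169*13 = 2197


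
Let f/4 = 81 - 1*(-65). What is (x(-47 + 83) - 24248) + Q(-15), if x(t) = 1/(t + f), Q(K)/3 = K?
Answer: -15061659/620 ≈ -24293.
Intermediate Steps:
f = 584 (f = 4*(81 - 1*(-65)) = 4*(81 + 65) = 4*146 = 584)
Q(K) = 3*K
x(t) = 1/(584 + t) (x(t) = 1/(t + 584) = 1/(584 + t))
(x(-47 + 83) - 24248) + Q(-15) = (1/(584 + (-47 + 83)) - 24248) + 3*(-15) = (1/(584 + 36) - 24248) - 45 = (1/620 - 24248) - 45 = -15033759/620 - 45 = -15061659/620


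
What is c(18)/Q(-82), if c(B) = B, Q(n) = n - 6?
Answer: -9/44 ≈ -0.20455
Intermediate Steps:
Q(n) = -6 + n
c(18)/Q(-82) = 18/(-6 - 82) = 18/(-88) = 18*(-1/88) = -9/44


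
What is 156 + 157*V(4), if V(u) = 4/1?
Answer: 784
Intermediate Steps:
V(u) = 4 (V(u) = 4*1 = 4)
156 + 157*V(4) = 156 + 157*4 = 156 + 628 = 784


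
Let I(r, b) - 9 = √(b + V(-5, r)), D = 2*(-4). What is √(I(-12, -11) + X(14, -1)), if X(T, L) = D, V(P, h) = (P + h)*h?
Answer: √(1 + √193) ≈ 3.8591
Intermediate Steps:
V(P, h) = h*(P + h)
D = -8
I(r, b) = 9 + √(b + r*(-5 + r))
X(T, L) = -8
√(I(-12, -11) + X(14, -1)) = √((9 + √(-11 - 12*(-5 - 12))) - 8) = √((9 + √(-11 - 12*(-17))) - 8) = √((9 + √(-11 + 204)) - 8) = √((9 + √193) - 8) = √(1 + √193)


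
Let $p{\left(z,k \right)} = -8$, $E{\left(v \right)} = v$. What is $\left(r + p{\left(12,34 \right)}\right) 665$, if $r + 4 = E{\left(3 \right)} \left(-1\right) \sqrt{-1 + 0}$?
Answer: $-7980 - 1995 i \approx -7980.0 - 1995.0 i$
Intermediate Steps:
$r = -4 - 3 i$ ($r = -4 + 3 \left(-1\right) \sqrt{-1 + 0} = -4 - 3 \sqrt{-1} = -4 - 3 i \approx -4.0 - 3.0 i$)
$\left(r + p{\left(12,34 \right)}\right) 665 = \left(\left(-4 - 3 i\right) - 8\right) 665 = \left(-12 - 3 i\right) 665 = -7980 - 1995 i$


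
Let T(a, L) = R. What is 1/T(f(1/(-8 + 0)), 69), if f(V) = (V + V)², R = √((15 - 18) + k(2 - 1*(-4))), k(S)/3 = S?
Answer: √15/15 ≈ 0.25820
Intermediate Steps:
k(S) = 3*S
R = √15 (R = √((15 - 18) + 3*(2 - 1*(-4))) = √(-3 + 3*(2 + 4)) = √(-3 + 3*6) = √(-3 + 18) = √15 ≈ 3.8730)
f(V) = 4*V² (f(V) = (2*V)² = 4*V²)
T(a, L) = √15
1/T(f(1/(-8 + 0)), 69) = 1/(√15) = √15/15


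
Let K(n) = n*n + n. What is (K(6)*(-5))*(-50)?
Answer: 10500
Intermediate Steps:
K(n) = n + n² (K(n) = n² + n = n + n²)
(K(6)*(-5))*(-50) = ((6*(1 + 6))*(-5))*(-50) = ((6*7)*(-5))*(-50) = (42*(-5))*(-50) = -210*(-50) = 10500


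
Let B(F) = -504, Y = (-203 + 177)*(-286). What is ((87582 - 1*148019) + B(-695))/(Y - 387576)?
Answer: 60941/380140 ≈ 0.16031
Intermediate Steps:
Y = 7436 (Y = -26*(-286) = 7436)
((87582 - 1*148019) + B(-695))/(Y - 387576) = ((87582 - 1*148019) - 504)/(7436 - 387576) = ((87582 - 148019) - 504)/(-380140) = (-60437 - 504)*(-1/380140) = -60941*(-1/380140) = 60941/380140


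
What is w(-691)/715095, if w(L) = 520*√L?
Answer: 104*I*√691/143019 ≈ 0.019115*I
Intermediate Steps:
w(-691)/715095 = (520*√(-691))/715095 = (520*(I*√691))*(1/715095) = (520*I*√691)*(1/715095) = 104*I*√691/143019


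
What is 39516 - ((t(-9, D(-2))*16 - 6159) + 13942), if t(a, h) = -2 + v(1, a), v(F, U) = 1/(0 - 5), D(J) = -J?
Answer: 158841/5 ≈ 31768.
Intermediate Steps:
v(F, U) = -1/5 (v(F, U) = 1/(-5) = -1/5)
t(a, h) = -11/5 (t(a, h) = -2 - 1/5 = -11/5)
39516 - ((t(-9, D(-2))*16 - 6159) + 13942) = 39516 - ((-11/5*16 - 6159) + 13942) = 39516 - ((-176/5 - 6159) + 13942) = 39516 - (-30971/5 + 13942) = 39516 - 1*38739/5 = 39516 - 38739/5 = 158841/5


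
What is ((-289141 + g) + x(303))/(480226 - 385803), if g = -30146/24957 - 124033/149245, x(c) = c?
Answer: -1075844649407021/351698052967695 ≈ -3.0590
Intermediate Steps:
g = -7594631351/3724707465 (g = -30146*1/24957 - 124033*1/149245 = -30146/24957 - 124033/149245 = -7594631351/3724707465 ≈ -2.0390)
((-289141 + g) + x(303))/(480226 - 385803) = ((-289141 - 7594631351/3724707465) + 303)/(480226 - 385803) = (-1076973235768916/3724707465 + 303)/94423 = -1075844649407021/3724707465*1/94423 = -1075844649407021/351698052967695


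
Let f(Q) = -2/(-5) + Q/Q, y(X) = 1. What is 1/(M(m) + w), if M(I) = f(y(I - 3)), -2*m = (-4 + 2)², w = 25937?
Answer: 5/129692 ≈ 3.8553e-5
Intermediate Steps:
m = -2 (m = -(-4 + 2)²/2 = -½*(-2)² = -½*4 = -2)
f(Q) = 7/5 (f(Q) = -2*(-⅕) + 1 = ⅖ + 1 = 7/5)
M(I) = 7/5
1/(M(m) + w) = 1/(7/5 + 25937) = 1/(129692/5) = 5/129692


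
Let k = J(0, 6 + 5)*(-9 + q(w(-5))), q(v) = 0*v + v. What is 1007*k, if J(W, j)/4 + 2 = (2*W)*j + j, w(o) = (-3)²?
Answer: 0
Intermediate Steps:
w(o) = 9
q(v) = v (q(v) = 0 + v = v)
J(W, j) = -8 + 4*j + 8*W*j (J(W, j) = -8 + 4*((2*W)*j + j) = -8 + 4*(2*W*j + j) = -8 + 4*(j + 2*W*j) = -8 + (4*j + 8*W*j) = -8 + 4*j + 8*W*j)
k = 0 (k = (-8 + 4*(6 + 5) + 8*0*(6 + 5))*(-9 + 9) = (-8 + 4*11 + 8*0*11)*0 = (-8 + 44 + 0)*0 = 36*0 = 0)
1007*k = 1007*0 = 0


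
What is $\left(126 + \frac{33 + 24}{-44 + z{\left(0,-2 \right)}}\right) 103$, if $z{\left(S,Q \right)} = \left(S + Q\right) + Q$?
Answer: $\frac{205691}{16} \approx 12856.0$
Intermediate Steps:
$z{\left(S,Q \right)} = S + 2 Q$ ($z{\left(S,Q \right)} = \left(Q + S\right) + Q = S + 2 Q$)
$\left(126 + \frac{33 + 24}{-44 + z{\left(0,-2 \right)}}\right) 103 = \left(126 + \frac{33 + 24}{-44 + \left(0 + 2 \left(-2\right)\right)}\right) 103 = \left(126 + \frac{57}{-44 + \left(0 - 4\right)}\right) 103 = \left(126 + \frac{57}{-44 - 4}\right) 103 = \left(126 + \frac{57}{-48}\right) 103 = \left(126 + 57 \left(- \frac{1}{48}\right)\right) 103 = \left(126 - \frac{19}{16}\right) 103 = \frac{1997}{16} \cdot 103 = \frac{205691}{16}$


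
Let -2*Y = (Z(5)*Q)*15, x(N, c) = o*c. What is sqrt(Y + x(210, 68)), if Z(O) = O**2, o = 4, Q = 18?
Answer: I*sqrt(3103) ≈ 55.705*I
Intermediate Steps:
x(N, c) = 4*c
Y = -3375 (Y = -5**2*18*15/2 = -25*18*15/2 = -225*15 = -1/2*6750 = -3375)
sqrt(Y + x(210, 68)) = sqrt(-3375 + 4*68) = sqrt(-3375 + 272) = sqrt(-3103) = I*sqrt(3103)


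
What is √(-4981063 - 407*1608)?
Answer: I*√5635519 ≈ 2373.9*I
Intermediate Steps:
√(-4981063 - 407*1608) = √(-4981063 - 654456) = √(-5635519) = I*√5635519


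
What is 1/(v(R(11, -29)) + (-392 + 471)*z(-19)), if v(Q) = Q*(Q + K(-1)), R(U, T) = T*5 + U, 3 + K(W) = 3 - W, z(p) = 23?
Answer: 1/19639 ≈ 5.0919e-5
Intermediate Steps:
K(W) = -W (K(W) = -3 + (3 - W) = -W)
R(U, T) = U + 5*T (R(U, T) = 5*T + U = U + 5*T)
v(Q) = Q*(1 + Q) (v(Q) = Q*(Q - 1*(-1)) = Q*(Q + 1) = Q*(1 + Q))
1/(v(R(11, -29)) + (-392 + 471)*z(-19)) = 1/((11 + 5*(-29))*(1 + (11 + 5*(-29))) + (-392 + 471)*23) = 1/((11 - 145)*(1 + (11 - 145)) + 79*23) = 1/(-134*(1 - 134) + 1817) = 1/(-134*(-133) + 1817) = 1/(17822 + 1817) = 1/19639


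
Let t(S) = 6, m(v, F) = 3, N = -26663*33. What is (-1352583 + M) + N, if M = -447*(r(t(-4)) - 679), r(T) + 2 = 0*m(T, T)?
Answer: -1928055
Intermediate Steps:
N = -879879
r(T) = -2 (r(T) = -2 + 0*3 = -2 + 0 = -2)
M = 304407 (M = -447*(-2 - 679) = -447*(-681) = 304407)
(-1352583 + M) + N = (-1352583 + 304407) - 879879 = -1048176 - 879879 = -1928055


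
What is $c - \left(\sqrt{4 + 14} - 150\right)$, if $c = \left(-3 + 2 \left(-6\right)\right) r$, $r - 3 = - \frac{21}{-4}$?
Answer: $\frac{105}{4} - 3 \sqrt{2} \approx 22.007$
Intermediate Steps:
$r = \frac{33}{4}$ ($r = 3 - \frac{21}{-4} = 3 - - \frac{21}{4} = 3 + \frac{21}{4} = \frac{33}{4} \approx 8.25$)
$c = - \frac{495}{4}$ ($c = \left(-3 + 2 \left(-6\right)\right) \frac{33}{4} = \left(-3 - 12\right) \frac{33}{4} = \left(-15\right) \frac{33}{4} = - \frac{495}{4} \approx -123.75$)
$c - \left(\sqrt{4 + 14} - 150\right) = - \frac{495}{4} - \left(\sqrt{4 + 14} - 150\right) = - \frac{495}{4} - \left(\sqrt{18} - 150\right) = - \frac{495}{4} - \left(3 \sqrt{2} - 150\right) = - \frac{495}{4} - \left(-150 + 3 \sqrt{2}\right) = - \frac{495}{4} + \left(150 - 3 \sqrt{2}\right) = \frac{105}{4} - 3 \sqrt{2}$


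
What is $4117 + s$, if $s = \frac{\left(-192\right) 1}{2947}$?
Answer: $\frac{12132607}{2947} \approx 4116.9$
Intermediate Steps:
$s = - \frac{192}{2947}$ ($s = \left(-192\right) \frac{1}{2947} = - \frac{192}{2947} \approx -0.065151$)
$4117 + s = 4117 - \frac{192}{2947} = \frac{12132607}{2947}$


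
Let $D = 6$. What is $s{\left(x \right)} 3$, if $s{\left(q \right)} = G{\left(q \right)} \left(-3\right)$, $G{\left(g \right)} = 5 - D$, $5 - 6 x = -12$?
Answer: $9$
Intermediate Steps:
$x = \frac{17}{6}$ ($x = \frac{5}{6} - -2 = \frac{5}{6} + 2 = \frac{17}{6} \approx 2.8333$)
$G{\left(g \right)} = -1$ ($G{\left(g \right)} = 5 - 6 = -1$)
$s{\left(q \right)} = 3$ ($s{\left(q \right)} = \left(-1\right) \left(-3\right) = 3$)
$s{\left(x \right)} 3 = 3 \cdot 3 = 9$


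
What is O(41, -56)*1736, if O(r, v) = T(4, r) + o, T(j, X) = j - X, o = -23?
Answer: -104160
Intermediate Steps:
O(r, v) = -19 - r (O(r, v) = (4 - r) - 23 = -19 - r)
O(41, -56)*1736 = (-19 - 1*41)*1736 = (-19 - 41)*1736 = -60*1736 = -104160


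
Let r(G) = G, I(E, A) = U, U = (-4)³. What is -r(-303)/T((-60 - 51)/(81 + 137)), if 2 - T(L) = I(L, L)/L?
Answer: -33633/13730 ≈ -2.4496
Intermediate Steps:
U = -64
I(E, A) = -64
T(L) = 2 + 64/L (T(L) = 2 - (-64)/L = 2 + 64/L)
-r(-303)/T((-60 - 51)/(81 + 137)) = -(-303)/(2 + 64/(((-60 - 51)/(81 + 137)))) = -(-303)/(2 + 64/((-111/218))) = -(-303)/(2 + 64/((-111*1/218))) = -(-303)/(2 + 64/(-111/218)) = -(-303)/(2 + 64*(-218/111)) = -(-303)/(2 - 13952/111) = -(-303)/(-13730/111) = -(-303)*(-111)/13730 = -1*33633/13730 = -33633/13730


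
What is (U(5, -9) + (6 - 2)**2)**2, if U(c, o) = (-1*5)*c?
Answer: 81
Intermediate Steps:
U(c, o) = -5*c
(U(5, -9) + (6 - 2)**2)**2 = (-5*5 + (6 - 2)**2)**2 = (-25 + 4**2)**2 = (-25 + 16)**2 = (-9)**2 = 81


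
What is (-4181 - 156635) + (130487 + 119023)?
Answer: 88694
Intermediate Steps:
(-4181 - 156635) + (130487 + 119023) = -160816 + 249510 = 88694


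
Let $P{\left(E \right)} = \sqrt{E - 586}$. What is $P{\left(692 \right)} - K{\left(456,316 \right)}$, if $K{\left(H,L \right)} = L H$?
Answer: $-144096 + \sqrt{106} \approx -1.4409 \cdot 10^{5}$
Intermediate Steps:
$P{\left(E \right)} = \sqrt{-586 + E}$
$K{\left(H,L \right)} = H L$
$P{\left(692 \right)} - K{\left(456,316 \right)} = \sqrt{-586 + 692} - 456 \cdot 316 = \sqrt{106} - 144096 = -144096 + \sqrt{106}$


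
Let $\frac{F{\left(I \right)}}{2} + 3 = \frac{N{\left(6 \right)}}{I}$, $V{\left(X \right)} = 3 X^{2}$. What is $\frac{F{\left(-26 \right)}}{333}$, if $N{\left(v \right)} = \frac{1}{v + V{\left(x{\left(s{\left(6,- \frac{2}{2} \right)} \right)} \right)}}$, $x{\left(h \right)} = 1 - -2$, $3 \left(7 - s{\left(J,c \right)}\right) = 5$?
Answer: $- \frac{2575}{142857} \approx -0.018025$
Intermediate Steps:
$s{\left(J,c \right)} = \frac{16}{3}$ ($s{\left(J,c \right)} = 7 - \frac{5}{3} = \frac{16}{3}$)
$x{\left(h \right)} = 3$ ($x{\left(h \right)} = 1 + 2 = 3$)
$N{\left(v \right)} = \frac{1}{27 + v}$ ($N{\left(v \right)} = \frac{1}{v + 3 \cdot 3^{2}} = \frac{1}{v + 3 \cdot 9} = \frac{1}{v + 27} = \frac{1}{27 + v}$)
$F{\left(I \right)} = -6 + \frac{2}{33 I}$ ($F{\left(I \right)} = -6 + 2 \frac{1}{\left(27 + 6\right) I} = -6 + 2 \frac{1}{33 I} = -6 + \frac{2}{33 I}$)
$\frac{F{\left(-26 \right)}}{333} = \frac{-6 + \frac{2}{33 \left(-26\right)}}{333} = \left(-6 + \frac{2}{33} \left(- \frac{1}{26}\right)\right) \frac{1}{333} = \left(-6 - \frac{1}{429}\right) \frac{1}{333} = \left(- \frac{2575}{429}\right) \frac{1}{333} = - \frac{2575}{142857}$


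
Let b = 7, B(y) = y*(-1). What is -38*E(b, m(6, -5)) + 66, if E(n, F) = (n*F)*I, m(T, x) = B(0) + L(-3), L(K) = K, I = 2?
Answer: 1662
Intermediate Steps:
B(y) = -y
m(T, x) = -3 (m(T, x) = -1*0 - 3 = 0 - 3 = -3)
E(n, F) = 2*F*n (E(n, F) = (n*F)*2 = (F*n)*2 = 2*F*n)
-38*E(b, m(6, -5)) + 66 = -76*(-3)*7 + 66 = -38*(-42) + 66 = 1596 + 66 = 1662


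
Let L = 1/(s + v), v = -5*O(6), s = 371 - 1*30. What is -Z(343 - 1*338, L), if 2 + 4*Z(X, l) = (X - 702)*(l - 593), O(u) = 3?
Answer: -134741297/1304 ≈ -1.0333e+5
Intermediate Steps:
s = 341 (s = 371 - 30 = 341)
v = -15 (v = -5*3 = -15)
L = 1/326 (L = 1/(341 - 15) = 1/326 ≈ 0.0030675)
Z(X, l) = -½ + (-702 + X)*(-593 + l)/4 (Z(X, l) = -½ + ((X - 702)*(l - 593))/4 = -½ + ((-702 + X)*(-593 + l))/4 = -½ + (-702 + X)*(-593 + l)/4)
-Z(343 - 1*338, L) = -(104071 - 593*(343 - 1*338)/4 - 351/2*1/326 + (¼)*(343 - 1*338)*(1/326)) = -(104071 - 593*(343 - 338)/4 - 351/652 + (¼)*(343 - 338)*(1/326)) = -(104071 - 593/4*5 - 351/652 + (¼)*5*(1/326)) = -(104071 - 2965/4 - 351/652 + 5/1304) = -1*134741297/1304 = -134741297/1304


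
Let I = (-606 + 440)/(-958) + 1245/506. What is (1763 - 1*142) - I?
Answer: 392249901/242374 ≈ 1618.4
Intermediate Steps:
I = 638353/242374 (I = -166*(-1/958) + 1245*(1/506) = 83/479 + 1245/506 = 638353/242374 ≈ 2.6338)
(1763 - 1*142) - I = (1763 - 1*142) - 1*638353/242374 = (1763 - 142) - 638353/242374 = 1621 - 638353/242374 = 392249901/242374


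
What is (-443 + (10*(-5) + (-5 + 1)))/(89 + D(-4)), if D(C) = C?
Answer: -497/85 ≈ -5.8471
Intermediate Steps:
(-443 + (10*(-5) + (-5 + 1)))/(89 + D(-4)) = (-443 + (10*(-5) + (-5 + 1)))/(89 - 4) = (-443 + (-50 - 4))/85 = (-443 - 54)*(1/85) = -497*1/85 = -497/85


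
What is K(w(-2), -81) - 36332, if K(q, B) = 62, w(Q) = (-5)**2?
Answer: -36270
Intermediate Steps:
w(Q) = 25
K(w(-2), -81) - 36332 = 62 - 36332 = -36270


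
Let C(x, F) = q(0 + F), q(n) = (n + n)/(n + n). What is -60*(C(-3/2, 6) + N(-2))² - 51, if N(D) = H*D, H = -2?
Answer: -1551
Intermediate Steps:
N(D) = -2*D
q(n) = 1 (q(n) = (2*n)/((2*n)) = (2*n)*(1/(2*n)) = 1)
C(x, F) = 1
-60*(C(-3/2, 6) + N(-2))² - 51 = -60*(1 - 2*(-2))² - 51 = -60*(1 + 4)² - 51 = -60*5² - 51 = -60*25 - 51 = -1500 - 51 = -1551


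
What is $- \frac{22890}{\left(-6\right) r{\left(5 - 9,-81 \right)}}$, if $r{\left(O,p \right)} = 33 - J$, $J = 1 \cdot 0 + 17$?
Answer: $\frac{3815}{16} \approx 238.44$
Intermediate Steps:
$J = 17$ ($J = 0 + 17 = 17$)
$r{\left(O,p \right)} = 16$ ($r{\left(O,p \right)} = 33 - 17 = 16$)
$- \frac{22890}{\left(-6\right) r{\left(5 - 9,-81 \right)}} = - \frac{22890}{\left(-6\right) 16} = - \frac{22890}{-96} = \left(-22890\right) \left(- \frac{1}{96}\right) = \frac{3815}{16}$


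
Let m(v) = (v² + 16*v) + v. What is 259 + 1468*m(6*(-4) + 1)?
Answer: 202843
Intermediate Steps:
m(v) = v² + 17*v
259 + 1468*m(6*(-4) + 1) = 259 + 1468*((6*(-4) + 1)*(17 + (6*(-4) + 1))) = 259 + 1468*((-24 + 1)*(17 + (-24 + 1))) = 259 + 1468*(-23*(17 - 23)) = 259 + 1468*(-23*(-6)) = 259 + 1468*138 = 259 + 202584 = 202843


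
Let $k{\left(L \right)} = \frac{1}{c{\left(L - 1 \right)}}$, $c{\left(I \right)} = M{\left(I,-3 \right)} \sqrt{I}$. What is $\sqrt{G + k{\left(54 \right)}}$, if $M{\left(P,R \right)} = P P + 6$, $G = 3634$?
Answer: $\frac{\sqrt{80889743922850 + 149195 \sqrt{53}}}{149195} \approx 60.283$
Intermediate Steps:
$M{\left(P,R \right)} = 6 + P^{2}$ ($M{\left(P,R \right)} = P^{2} + 6 = 6 + P^{2}$)
$c{\left(I \right)} = \sqrt{I} \left(6 + I^{2}\right)$ ($c{\left(I \right)} = \left(6 + I^{2}\right) \sqrt{I} = \sqrt{I} \left(6 + I^{2}\right)$)
$k{\left(L \right)} = \frac{1}{\sqrt{-1 + L} \left(6 + \left(-1 + L\right)^{2}\right)}$ ($k{\left(L \right)} = \frac{1}{\sqrt{L - 1} \left(6 + \left(L - 1\right)^{2}\right)} = \frac{1}{\sqrt{-1 + L} \left(6 + \left(-1 + L\right)^{2}\right)}$)
$\sqrt{G + k{\left(54 \right)}} = \sqrt{3634 + \frac{1}{\sqrt{-1 + 54} \left(6 + \left(-1 + 54\right)^{2}\right)}} = \sqrt{3634 + \frac{1}{\sqrt{53} \left(6 + 53^{2}\right)}} = \sqrt{3634 + \frac{\frac{1}{53} \sqrt{53}}{6 + 2809}} = \sqrt{3634 + \frac{\frac{1}{53} \sqrt{53}}{2815}} = \sqrt{3634 + \frac{\sqrt{53}}{53} \cdot \frac{1}{2815}} = \sqrt{3634 + \frac{\sqrt{53}}{149195}}$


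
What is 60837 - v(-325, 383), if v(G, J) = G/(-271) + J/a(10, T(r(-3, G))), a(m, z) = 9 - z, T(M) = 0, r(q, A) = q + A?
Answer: 148274725/2439 ≈ 60793.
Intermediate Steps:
r(q, A) = A + q
v(G, J) = -G/271 + J/9 (v(G, J) = G/(-271) + J/(9 - 1*0) = G*(-1/271) + J/(9 + 0) = -G/271 + J/9)
60837 - v(-325, 383) = 60837 - (-1/271*(-325) + (1/9)*383) = 60837 - (325/271 + 383/9) = 60837 - 1*106718/2439 = 60837 - 106718/2439 = 148274725/2439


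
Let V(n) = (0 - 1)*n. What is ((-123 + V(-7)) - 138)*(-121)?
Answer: 30734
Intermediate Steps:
V(n) = -n
((-123 + V(-7)) - 138)*(-121) = ((-123 - 1*(-7)) - 138)*(-121) = ((-123 + 7) - 138)*(-121) = (-116 - 138)*(-121) = -254*(-121) = 30734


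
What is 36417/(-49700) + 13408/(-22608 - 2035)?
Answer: -1563801731/1224757100 ≈ -1.2768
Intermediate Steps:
36417/(-49700) + 13408/(-22608 - 2035) = 36417*(-1/49700) + 13408/(-24643) = -36417/49700 + 13408*(-1/24643) = -36417/49700 - 13408/24643 = -1563801731/1224757100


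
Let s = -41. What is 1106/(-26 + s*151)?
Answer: -1106/6217 ≈ -0.17790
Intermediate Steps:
1106/(-26 + s*151) = 1106/(-26 - 41*151) = 1106/(-26 - 6191) = 1106/(-6217) = 1106*(-1/6217) = -1106/6217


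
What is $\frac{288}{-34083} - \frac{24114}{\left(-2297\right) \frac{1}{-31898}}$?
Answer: $- \frac{2912916438268}{8698739} \approx -3.3487 \cdot 10^{5}$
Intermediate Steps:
$\frac{288}{-34083} - \frac{24114}{\left(-2297\right) \frac{1}{-31898}} = 288 \left(- \frac{1}{34083}\right) - \frac{24114}{\left(-2297\right) \left(- \frac{1}{31898}\right)} = - \frac{32}{3787} - \frac{24114}{\frac{2297}{31898}} = - \frac{32}{3787} - \frac{769188372}{2297} = - \frac{2912916438268}{8698739}$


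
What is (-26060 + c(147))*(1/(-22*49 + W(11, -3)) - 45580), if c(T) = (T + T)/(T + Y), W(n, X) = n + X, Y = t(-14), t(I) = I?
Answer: 12073113506949/10165 ≈ 1.1877e+9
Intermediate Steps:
Y = -14
W(n, X) = X + n
c(T) = 2*T/(-14 + T) (c(T) = (T + T)/(T - 14) = (2*T)/(-14 + T) = 2*T/(-14 + T))
(-26060 + c(147))*(1/(-22*49 + W(11, -3)) - 45580) = (-26060 + 2*147/(-14 + 147))*(1/(-22*49 + (-3 + 11)) - 45580) = (-26060 + 2*147/133)*(1/(-1078 + 8) - 45580) = (-26060 + 2*147*(1/133))*(1/(-1070) - 45580) = (-26060 + 42/19)*(-1/1070 - 45580) = -495098/19*(-48770601/1070) = 12073113506949/10165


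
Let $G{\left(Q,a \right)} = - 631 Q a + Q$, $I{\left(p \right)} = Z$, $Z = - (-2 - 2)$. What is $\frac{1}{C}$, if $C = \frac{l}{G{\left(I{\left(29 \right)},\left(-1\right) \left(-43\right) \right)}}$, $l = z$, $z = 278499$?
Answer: $- \frac{36176}{92833} \approx -0.38969$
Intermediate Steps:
$Z = 4$ ($Z = \left(-1\right) \left(-4\right) = 4$)
$I{\left(p \right)} = 4$
$G{\left(Q,a \right)} = Q - 631 Q a$ ($G{\left(Q,a \right)} = - 631 Q a + Q = Q - 631 Q a$)
$l = 278499$
$C = - \frac{92833}{36176}$ ($C = \frac{278499}{4 \left(1 - 631 \left(\left(-1\right) \left(-43\right)\right)\right)} = \frac{278499}{4 \left(1 - 27133\right)} = \frac{278499}{4 \left(-27132\right)} = \frac{278499}{-108528} = 278499 \left(- \frac{1}{108528}\right) = - \frac{92833}{36176} \approx -2.5661$)
$\frac{1}{C} = \frac{1}{- \frac{92833}{36176}} = - \frac{36176}{92833}$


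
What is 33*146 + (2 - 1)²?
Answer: 4819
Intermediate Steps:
33*146 + (2 - 1)² = 4818 + 1² = 4818 + 1 = 4819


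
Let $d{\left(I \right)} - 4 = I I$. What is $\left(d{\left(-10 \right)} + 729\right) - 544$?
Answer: $289$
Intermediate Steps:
$d{\left(I \right)} = 4 + I^{2}$ ($d{\left(I \right)} = 4 + I I = 4 + I^{2}$)
$\left(d{\left(-10 \right)} + 729\right) - 544 = \left(\left(4 + \left(-10\right)^{2}\right) + 729\right) - 544 = \left(\left(4 + 100\right) + 729\right) + \left(-1323 + 779\right) = \left(104 + 729\right) - 544 = 833 - 544 = 289$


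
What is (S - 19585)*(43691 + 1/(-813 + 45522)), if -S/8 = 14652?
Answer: -38174923319560/6387 ≈ -5.9770e+9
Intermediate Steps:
S = -117216 (S = -8*14652 = -117216)
(S - 19585)*(43691 + 1/(-813 + 45522)) = (-117216 - 19585)*(43691 + 1/(-813 + 45522)) = -136801*(43691 + 1/44709) = -136801*1953380920/44709 = -38174923319560/6387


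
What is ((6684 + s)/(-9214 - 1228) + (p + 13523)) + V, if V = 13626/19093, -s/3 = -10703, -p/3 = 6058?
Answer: -927864104063/199369106 ≈ -4654.0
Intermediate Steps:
p = -18174 (p = -3*6058 = -18174)
s = 32109 (s = -3*(-10703) = 32109)
V = 13626/19093 (V = 13626*(1/19093) = 13626/19093 ≈ 0.71367)
((6684 + s)/(-9214 - 1228) + (p + 13523)) + V = ((6684 + 32109)/(-9214 - 1228) + (-18174 + 13523)) + 13626/19093 = (38793/(-10442) - 4651) + 13626/19093 = (38793*(-1/10442) - 4651) + 13626/19093 = (-38793/10442 - 4651) + 13626/19093 = -48604535/10442 + 13626/19093 = -927864104063/199369106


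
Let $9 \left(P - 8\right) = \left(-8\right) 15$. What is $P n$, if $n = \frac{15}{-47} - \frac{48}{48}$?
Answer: $\frac{992}{141} \approx 7.0355$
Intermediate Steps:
$P = - \frac{16}{3}$ ($P = 8 + \frac{\left(-8\right) 15}{9} = 8 + \frac{1}{9} \left(-120\right) = 8 - \frac{40}{3} = - \frac{16}{3} \approx -5.3333$)
$n = - \frac{62}{47}$ ($n = 15 \left(- \frac{1}{47}\right) - 1 = - \frac{15}{47} - 1 = - \frac{62}{47} \approx -1.3191$)
$P n = \left(- \frac{16}{3}\right) \left(- \frac{62}{47}\right) = \frac{992}{141}$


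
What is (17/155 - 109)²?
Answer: 284866884/24025 ≈ 11857.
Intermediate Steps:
(17/155 - 109)² = (-16878/155)² = 284866884/24025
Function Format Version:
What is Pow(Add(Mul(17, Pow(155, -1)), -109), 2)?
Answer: Rational(284866884, 24025) ≈ 11857.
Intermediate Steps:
Pow(Add(Mul(17, Pow(155, -1)), -109), 2) = Pow(Add(Mul(17, Rational(1, 155)), -109), 2) = Pow(Add(Rational(17, 155), -109), 2) = Pow(Rational(-16878, 155), 2) = Rational(284866884, 24025)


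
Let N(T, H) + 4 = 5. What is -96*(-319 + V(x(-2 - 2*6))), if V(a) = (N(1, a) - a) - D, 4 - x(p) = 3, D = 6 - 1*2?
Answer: 31008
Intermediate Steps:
N(T, H) = 1 (N(T, H) = -4 + 5 = 1)
D = 4 (D = 6 - 2 = 4)
x(p) = 1 (x(p) = 4 - 1*3 = 4 - 3 = 1)
V(a) = -3 - a (V(a) = (1 - a) - 1*4 = (1 - a) - 4 = -3 - a)
-96*(-319 + V(x(-2 - 2*6))) = -96*(-319 + (-3 - 1*1)) = -96*(-319 + (-3 - 1)) = -96*(-319 - 4) = -96*(-323) = 31008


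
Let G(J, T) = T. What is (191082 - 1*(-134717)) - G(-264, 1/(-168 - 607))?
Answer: 252494226/775 ≈ 3.2580e+5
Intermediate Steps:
(191082 - 1*(-134717)) - G(-264, 1/(-168 - 607)) = (191082 - 1*(-134717)) - 1/(-168 - 607) = (191082 + 134717) - 1/(-775) = 325799 - 1*(-1/775) = 325799 + 1/775 = 252494226/775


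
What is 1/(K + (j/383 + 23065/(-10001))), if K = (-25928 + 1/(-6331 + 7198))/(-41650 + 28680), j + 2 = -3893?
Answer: -8614523706234/90253567748975 ≈ -0.095448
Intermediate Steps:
j = -3895 (j = -2 - 3893 = -3895)
K = 4495915/2248998 (K = (-25928 + 1/867)/(-12970) = (-25928 + 1/867)*(-1/12970) = -22479575/867*(-1/12970) = 4495915/2248998 ≈ 1.9991)
1/(K + (j/383 + 23065/(-10001))) = 1/(4495915/2248998 + (-3895/383 + 23065/(-10001))) = 1/(4495915/2248998 + (-3895*1/383 + 23065*(-1/10001))) = 1/(4495915/2248998 + (-3895/383 - 23065/10001)) = 1/(4495915/2248998 - 47787790/3830383) = 1/(-90253567748975/8614523706234) = -8614523706234/90253567748975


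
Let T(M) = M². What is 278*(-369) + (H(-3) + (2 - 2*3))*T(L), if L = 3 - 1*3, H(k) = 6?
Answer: -102582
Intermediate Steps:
L = 0 (L = 3 - 3 = 0)
278*(-369) + (H(-3) + (2 - 2*3))*T(L) = 278*(-369) + (6 + (2 - 2*3))*0² = -102582 + (6 + (2 - 6))*0 = -102582 + (6 - 4)*0 = -102582 + 2*0 = -102582 + 0 = -102582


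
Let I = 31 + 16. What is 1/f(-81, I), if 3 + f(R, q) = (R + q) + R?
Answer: -1/118 ≈ -0.0084746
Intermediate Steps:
I = 47
f(R, q) = -3 + q + 2*R (f(R, q) = -3 + ((R + q) + R) = -3 + (q + 2*R) = -3 + q + 2*R)
1/f(-81, I) = 1/(-3 + 47 + 2*(-81)) = 1/(-3 + 47 - 162) = 1/(-118) = -1/118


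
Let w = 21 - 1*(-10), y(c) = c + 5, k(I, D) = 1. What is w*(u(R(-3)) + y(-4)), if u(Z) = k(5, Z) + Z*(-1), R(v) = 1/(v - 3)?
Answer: 403/6 ≈ 67.167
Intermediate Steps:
y(c) = 5 + c
w = 31 (w = 21 + 10 = 31)
R(v) = 1/(-3 + v)
u(Z) = 1 - Z (u(Z) = 1 + Z*(-1) = 1 - Z)
w*(u(R(-3)) + y(-4)) = 31*((1 - 1/(-3 - 3)) + (5 - 4)) = 31*((1 - 1/(-6)) + 1) = 31*((1 - 1*(-⅙)) + 1) = 31*((1 + ⅙) + 1) = 31*(7/6 + 1) = 31*(13/6) = 403/6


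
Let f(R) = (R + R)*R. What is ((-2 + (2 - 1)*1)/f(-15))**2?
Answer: 1/202500 ≈ 4.9383e-6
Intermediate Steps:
f(R) = 2*R**2 (f(R) = (2*R)*R = 2*R**2)
((-2 + (2 - 1)*1)/f(-15))**2 = ((-2 + (2 - 1)*1)/((2*(-15)**2)))**2 = ((-2 + 1*1)/((2*225)))**2 = ((-2 + 1)/450)**2 = (-1*1/450)**2 = (-1/450)**2 = 1/202500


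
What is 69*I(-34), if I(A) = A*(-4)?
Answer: 9384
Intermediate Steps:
I(A) = -4*A
69*I(-34) = 69*(-4*(-34)) = 69*136 = 9384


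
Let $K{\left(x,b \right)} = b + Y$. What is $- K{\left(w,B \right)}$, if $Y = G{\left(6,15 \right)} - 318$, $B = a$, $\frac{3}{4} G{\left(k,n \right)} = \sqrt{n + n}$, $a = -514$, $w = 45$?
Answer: $832 - \frac{4 \sqrt{30}}{3} \approx 824.7$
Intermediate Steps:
$G{\left(k,n \right)} = \frac{4 \sqrt{2} \sqrt{n}}{3}$ ($G{\left(k,n \right)} = \frac{4 \sqrt{n + n}}{3} = \frac{4 \sqrt{2 n}}{3} = \frac{4 \sqrt{2} \sqrt{n}}{3}$)
$B = -514$
$Y = -318 + \frac{4 \sqrt{30}}{3}$ ($Y = \frac{4 \sqrt{2} \sqrt{15}}{3} - 318 = \frac{4 \sqrt{30}}{3} - 318 = -318 + \frac{4 \sqrt{30}}{3} \approx -310.7$)
$K{\left(x,b \right)} = -318 + b + \frac{4 \sqrt{30}}{3}$ ($K{\left(x,b \right)} = b - \left(318 - \frac{4 \sqrt{30}}{3}\right) = -318 + b + \frac{4 \sqrt{30}}{3}$)
$- K{\left(w,B \right)} = - (-318 - 514 + \frac{4 \sqrt{30}}{3}) = - (-832 + \frac{4 \sqrt{30}}{3}) = 832 - \frac{4 \sqrt{30}}{3}$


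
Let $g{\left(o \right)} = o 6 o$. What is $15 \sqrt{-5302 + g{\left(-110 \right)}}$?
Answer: $15 \sqrt{67298} \approx 3891.3$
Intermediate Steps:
$g{\left(o \right)} = 6 o^{2}$ ($g{\left(o \right)} = 6 o o = 6 o^{2}$)
$15 \sqrt{-5302 + g{\left(-110 \right)}} = 15 \sqrt{-5302 + 6 \left(-110\right)^{2}} = 15 \sqrt{-5302 + 6 \cdot 12100} = 15 \sqrt{-5302 + 72600} = 15 \sqrt{67298}$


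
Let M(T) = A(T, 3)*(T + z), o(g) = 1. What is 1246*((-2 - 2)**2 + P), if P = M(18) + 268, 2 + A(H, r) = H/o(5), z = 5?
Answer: 812392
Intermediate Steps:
A(H, r) = -2 + H (A(H, r) = -2 + H/1 = -2 + H*1 = -2 + H)
M(T) = (-2 + T)*(5 + T) (M(T) = (-2 + T)*(T + 5) = (-2 + T)*(5 + T))
P = 636 (P = (-2 + 18)*(5 + 18) + 268 = 16*23 + 268 = 368 + 268 = 636)
1246*((-2 - 2)**2 + P) = 1246*((-2 - 2)**2 + 636) = 1246*((-4)**2 + 636) = 1246*(16 + 636) = 1246*652 = 812392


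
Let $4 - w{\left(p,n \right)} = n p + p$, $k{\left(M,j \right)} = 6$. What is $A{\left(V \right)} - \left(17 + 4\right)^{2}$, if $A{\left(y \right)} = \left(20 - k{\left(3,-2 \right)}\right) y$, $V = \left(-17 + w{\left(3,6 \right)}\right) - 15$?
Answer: $-1127$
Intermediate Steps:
$w{\left(p,n \right)} = 4 - p - n p$ ($w{\left(p,n \right)} = 4 - \left(n p + p\right) = 4 - \left(p + n p\right) = 4 - p - n p$)
$V = -49$ ($V = \left(-17 - \left(-1 + 18\right)\right) - 15 = \left(-17 - 17\right) - 15 = -34 - 15 = -49$)
$A{\left(y \right)} = 14 y$ ($A{\left(y \right)} = \left(20 - 6\right) y = 14 y$)
$A{\left(V \right)} - \left(17 + 4\right)^{2} = 14 \left(-49\right) - \left(17 + 4\right)^{2} = -686 - 21^{2} = -686 - 441 = -1127$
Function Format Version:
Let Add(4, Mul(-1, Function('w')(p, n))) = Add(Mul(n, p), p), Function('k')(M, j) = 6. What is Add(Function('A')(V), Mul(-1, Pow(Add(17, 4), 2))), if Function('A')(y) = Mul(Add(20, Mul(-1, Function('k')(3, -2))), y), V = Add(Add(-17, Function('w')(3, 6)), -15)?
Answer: -1127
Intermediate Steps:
Function('w')(p, n) = Add(4, Mul(-1, p), Mul(-1, n, p)) (Function('w')(p, n) = Add(4, Mul(-1, Add(Mul(n, p), p))) = Add(4, Mul(-1, Add(p, Mul(n, p)))) = Add(4, Add(Mul(-1, p), Mul(-1, n, p))) = Add(4, Mul(-1, p), Mul(-1, n, p)))
V = -49 (V = Add(Add(-17, Add(4, Mul(-1, 3), Mul(-1, 6, 3))), -15) = Add(Add(-17, Add(4, -3, -18)), -15) = Add(Add(-17, -17), -15) = Add(-34, -15) = -49)
Function('A')(y) = Mul(14, y) (Function('A')(y) = Mul(Add(20, Mul(-1, 6)), y) = Mul(Add(20, -6), y) = Mul(14, y))
Add(Function('A')(V), Mul(-1, Pow(Add(17, 4), 2))) = Add(Mul(14, -49), Mul(-1, Pow(Add(17, 4), 2))) = Add(-686, Mul(-1, Pow(21, 2))) = Add(-686, Mul(-1, 441)) = Add(-686, -441) = -1127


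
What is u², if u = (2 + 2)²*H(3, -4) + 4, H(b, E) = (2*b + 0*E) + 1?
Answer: 13456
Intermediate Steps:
H(b, E) = 1 + 2*b (H(b, E) = (2*b + 0) + 1 = 2*b + 1 = 1 + 2*b)
u = 116 (u = (2 + 2)²*(1 + 2*3) + 4 = 4²*(1 + 6) + 4 = 16*7 + 4 = 112 + 4 = 116)
u² = 116² = 13456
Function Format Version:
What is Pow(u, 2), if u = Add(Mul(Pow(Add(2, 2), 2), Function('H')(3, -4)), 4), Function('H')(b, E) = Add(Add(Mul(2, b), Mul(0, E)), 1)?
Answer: 13456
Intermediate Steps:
Function('H')(b, E) = Add(1, Mul(2, b)) (Function('H')(b, E) = Add(Add(Mul(2, b), 0), 1) = Add(Mul(2, b), 1) = Add(1, Mul(2, b)))
u = 116 (u = Add(Mul(Pow(Add(2, 2), 2), Add(1, Mul(2, 3))), 4) = Add(Mul(Pow(4, 2), Add(1, 6)), 4) = Add(Mul(16, 7), 4) = Add(112, 4) = 116)
Pow(u, 2) = Pow(116, 2) = 13456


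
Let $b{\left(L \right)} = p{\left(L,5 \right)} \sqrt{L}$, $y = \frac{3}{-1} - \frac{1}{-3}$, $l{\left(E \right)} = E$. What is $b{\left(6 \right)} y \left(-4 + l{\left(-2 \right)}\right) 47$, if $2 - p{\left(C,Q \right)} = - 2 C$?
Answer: $10528 \sqrt{6} \approx 25788.0$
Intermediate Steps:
$p{\left(C,Q \right)} = 2 + 2 C$ ($p{\left(C,Q \right)} = 2 - - 2 C = 2 + 2 C$)
$y = - \frac{8}{3}$ ($y = 3 \left(-1\right) - - \frac{1}{3} = -3 + \frac{1}{3} = - \frac{8}{3} \approx -2.6667$)
$b{\left(L \right)} = \sqrt{L} \left(2 + 2 L\right)$ ($b{\left(L \right)} = \left(2 + 2 L\right) \sqrt{L} = \sqrt{L} \left(2 + 2 L\right)$)
$b{\left(6 \right)} y \left(-4 + l{\left(-2 \right)}\right) 47 = 2 \sqrt{6} \left(1 + 6\right) \left(- \frac{8 \left(-4 - 2\right)}{3}\right) 47 = 2 \sqrt{6} \cdot 7 \left(\left(- \frac{8}{3}\right) \left(-6\right)\right) 47 = 14 \sqrt{6} \cdot 16 \cdot 47 = 224 \sqrt{6} \cdot 47 = 10528 \sqrt{6}$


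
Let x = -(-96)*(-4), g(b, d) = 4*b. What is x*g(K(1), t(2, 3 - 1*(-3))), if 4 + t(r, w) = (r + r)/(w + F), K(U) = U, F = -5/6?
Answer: -1536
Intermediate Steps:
F = -⅚ (F = -5*⅙ = -⅚ ≈ -0.83333)
t(r, w) = -4 + 2*r/(-⅚ + w) (t(r, w) = -4 + (r + r)/(w - ⅚) = -4 + (2*r)/(-⅚ + w) = -4 + 2*r/(-⅚ + w))
x = -384 (x = -32*12 = -384)
x*g(K(1), t(2, 3 - 1*(-3))) = -1536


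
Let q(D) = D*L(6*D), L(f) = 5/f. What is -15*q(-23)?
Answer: -25/2 ≈ -12.500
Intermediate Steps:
q(D) = 5/6 (q(D) = D*(5/((6*D))) = D*(5*(1/(6*D))) = D*(5/(6*D)) = 5/6)
-15*q(-23) = -15*5/6 = -25/2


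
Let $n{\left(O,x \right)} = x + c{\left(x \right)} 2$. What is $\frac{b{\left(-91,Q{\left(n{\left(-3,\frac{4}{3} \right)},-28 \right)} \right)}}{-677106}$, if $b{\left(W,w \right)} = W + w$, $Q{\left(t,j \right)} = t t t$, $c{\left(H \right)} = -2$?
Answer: $\frac{2969}{18281862} \approx 0.0001624$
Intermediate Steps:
$n{\left(O,x \right)} = -4 + x$ ($n{\left(O,x \right)} = x - 4 = -4 + x$)
$Q{\left(t,j \right)} = t^{3}$ ($Q{\left(t,j \right)} = t^{2} t = t^{3}$)
$\frac{b{\left(-91,Q{\left(n{\left(-3,\frac{4}{3} \right)},-28 \right)} \right)}}{-677106} = \frac{-91 + \left(-4 + \frac{4}{3}\right)^{3}}{-677106} = \left(-91 + \left(-4 + 4 \cdot \frac{1}{3}\right)^{3}\right) \left(- \frac{1}{677106}\right) = \left(-91 + \left(-4 + \frac{4}{3}\right)^{3}\right) \left(- \frac{1}{677106}\right) = \left(-91 + \left(- \frac{8}{3}\right)^{3}\right) \left(- \frac{1}{677106}\right) = \left(-91 - \frac{512}{27}\right) \left(- \frac{1}{677106}\right) = \left(- \frac{2969}{27}\right) \left(- \frac{1}{677106}\right) = \frac{2969}{18281862}$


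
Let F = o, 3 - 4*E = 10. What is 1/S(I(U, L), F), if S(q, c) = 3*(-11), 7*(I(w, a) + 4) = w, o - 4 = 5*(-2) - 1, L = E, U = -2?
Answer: -1/33 ≈ -0.030303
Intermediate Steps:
E = -7/4 (E = ¾ - ¼*10 = ¾ - 5/2 = -7/4 ≈ -1.7500)
L = -7/4 ≈ -1.7500
o = -7 (o = 4 + (5*(-2) - 1) = 4 + (-10 - 1) = 4 - 11 = -7)
F = -7
I(w, a) = -4 + w/7
S(q, c) = -33
1/S(I(U, L), F) = 1/(-33) = -1/33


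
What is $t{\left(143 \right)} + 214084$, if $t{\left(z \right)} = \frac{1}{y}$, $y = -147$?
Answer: $\frac{31470347}{147} \approx 2.1408 \cdot 10^{5}$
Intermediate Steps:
$t{\left(z \right)} = - \frac{1}{147}$ ($t{\left(z \right)} = \frac{1}{-147} = - \frac{1}{147}$)
$t{\left(143 \right)} + 214084 = - \frac{1}{147} + 214084 = \frac{31470347}{147}$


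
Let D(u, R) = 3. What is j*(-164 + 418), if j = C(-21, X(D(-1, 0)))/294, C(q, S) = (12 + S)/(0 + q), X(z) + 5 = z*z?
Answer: -2032/3087 ≈ -0.65824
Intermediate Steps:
X(z) = -5 + z² (X(z) = -5 + z*z = -5 + z²)
C(q, S) = (12 + S)/q
j = -8/3087 (j = ((12 + (-5 + 3²))/(-21))/294 = -(12 + (-5 + 9))/21*(1/294) = -(12 + 4)/21*(1/294) = -1/21*16*(1/294) = -16/21*1/294 = -8/3087 ≈ -0.0025915)
j*(-164 + 418) = -8*(-164 + 418)/3087 = -8/3087*254 = -2032/3087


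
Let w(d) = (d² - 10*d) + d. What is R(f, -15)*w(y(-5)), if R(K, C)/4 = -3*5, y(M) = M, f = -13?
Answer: -4200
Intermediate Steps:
R(K, C) = -60 (R(K, C) = 4*(-3*5) = 4*(-15) = -60)
w(d) = d² - 9*d
R(f, -15)*w(y(-5)) = -(-300)*(-9 - 5) = -(-300)*(-14) = -60*70 = -4200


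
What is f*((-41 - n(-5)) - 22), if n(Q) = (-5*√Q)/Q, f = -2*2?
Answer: 252 + 4*I*√5 ≈ 252.0 + 8.9443*I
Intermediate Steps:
f = -4
n(Q) = -5/√Q
f*((-41 - n(-5)) - 22) = -4*((-41 - (-5)/√(-5)) - 22) = -4*((-41 - (-5)*(-I*√5/5)) - 22) = -4*((-41 - I*√5) - 22) = -4*(-63 - I*√5) = 252 + 4*I*√5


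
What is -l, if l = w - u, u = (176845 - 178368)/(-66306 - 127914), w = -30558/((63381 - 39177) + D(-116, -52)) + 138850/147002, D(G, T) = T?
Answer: 7079457100141/21548662290090 ≈ 0.32853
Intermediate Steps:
w = -284645479/887598076 (w = -30558/((63381 - 39177) - 52) + 138850/147002 = -30558/(24204 - 52) + 138850*(1/147002) = -30558/24152 + 69425/73501 = -30558*1/24152 + 69425/73501 = -15279/12076 + 69425/73501 = -284645479/887598076 ≈ -0.32069)
u = 1523/194220 (u = -1523/(-194220) = -1523*(-1/194220) = 1523/194220 ≈ 0.0078416)
l = -7079457100141/21548662290090 (l = -284645479/887598076 - 1*1523/194220 = -284645479/887598076 - 1523/194220 = -7079457100141/21548662290090 ≈ -0.32853)
-l = -1*(-7079457100141/21548662290090) = 7079457100141/21548662290090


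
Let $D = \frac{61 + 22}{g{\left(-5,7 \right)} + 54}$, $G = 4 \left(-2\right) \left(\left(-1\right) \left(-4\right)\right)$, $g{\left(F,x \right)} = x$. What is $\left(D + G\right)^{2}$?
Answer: $\frac{3493161}{3721} \approx 938.77$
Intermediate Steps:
$G = -32$ ($G = \left(-8\right) 4 = -32$)
$D = \frac{83}{61}$ ($D = \frac{61 + 22}{7 + 54} = \frac{83}{61} \approx 1.3607$)
$\left(D + G\right)^{2} = \left(\frac{83}{61} - 32\right)^{2} = \left(- \frac{1869}{61}\right)^{2} = \frac{3493161}{3721}$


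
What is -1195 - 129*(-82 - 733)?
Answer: 103940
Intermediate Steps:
-1195 - 129*(-82 - 733) = -1195 - 129*(-815) = -1195 + 105135 = 103940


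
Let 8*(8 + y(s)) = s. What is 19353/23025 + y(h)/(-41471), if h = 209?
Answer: 2139122493/2546319400 ≈ 0.84008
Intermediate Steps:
y(s) = -8 + s/8
19353/23025 + y(h)/(-41471) = 19353/23025 + (-8 + (⅛)*209)/(-41471) = 19353*(1/23025) + (-8 + 209/8)*(-1/41471) = 6451/7675 + (145/8)*(-1/41471) = 6451/7675 - 145/331768 = 2139122493/2546319400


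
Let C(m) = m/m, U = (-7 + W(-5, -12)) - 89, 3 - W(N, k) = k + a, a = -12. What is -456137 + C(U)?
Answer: -456136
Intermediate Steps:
W(N, k) = 15 - k (W(N, k) = 3 - (k - 12) = 3 - (-12 + k) = 3 + (12 - k) = 15 - k)
U = -69 (U = (-7 + (15 - 1*(-12))) - 89 = (-7 + (15 + 12)) - 89 = (-7 + 27) - 89 = 20 - 89 = -69)
C(m) = 1
-456137 + C(U) = -456137 + 1 = -456136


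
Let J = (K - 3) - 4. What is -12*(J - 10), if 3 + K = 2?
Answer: 216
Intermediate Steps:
K = -1 (K = -3 + 2 = -1)
J = -8 (J = (-1 - 3) - 4 = -4 - 4 = -8)
-12*(J - 10) = -12*(-8 - 10) = -12*(-18) = 216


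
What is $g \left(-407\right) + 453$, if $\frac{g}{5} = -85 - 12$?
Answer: $197848$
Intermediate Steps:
$g = -485$ ($g = 5 \left(-85 - 12\right) = 5 \left(-97\right) = -485$)
$g \left(-407\right) + 453 = \left(-485\right) \left(-407\right) + 453 = 197395 + 453 = 197848$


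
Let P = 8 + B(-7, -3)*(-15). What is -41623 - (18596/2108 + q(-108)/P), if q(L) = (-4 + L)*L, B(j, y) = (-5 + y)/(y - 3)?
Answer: -21408754/527 ≈ -40624.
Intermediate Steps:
B(j, y) = (-5 + y)/(-3 + y)
P = -12 (P = 8 + ((-5 - 3)/(-3 - 3))*(-15) = 8 + (-8/(-6))*(-15) = 8 - ⅙*(-8)*(-15) = 8 + (4/3)*(-15) = 8 - 20 = -12)
q(L) = L*(-4 + L)
-41623 - (18596/2108 + q(-108)/P) = -41623 - (18596/2108 - 108*(-4 - 108)/(-12)) = -41623 - (18596*(1/2108) - 108*(-112)*(-1/12)) = -41623 - (4649/527 + 12096*(-1/12)) = -41623 - (4649/527 - 1008) = -41623 - 1*(-526567/527) = -41623 + 526567/527 = -21408754/527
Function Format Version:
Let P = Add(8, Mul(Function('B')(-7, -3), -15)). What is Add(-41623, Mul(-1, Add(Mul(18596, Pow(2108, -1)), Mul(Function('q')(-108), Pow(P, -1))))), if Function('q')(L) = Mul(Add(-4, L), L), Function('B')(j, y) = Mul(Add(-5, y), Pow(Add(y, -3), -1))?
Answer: Rational(-21408754, 527) ≈ -40624.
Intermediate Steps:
Function('B')(j, y) = Mul(Pow(Add(-3, y), -1), Add(-5, y)) (Function('B')(j, y) = Mul(Add(-5, y), Pow(Add(-3, y), -1)) = Mul(Pow(Add(-3, y), -1), Add(-5, y)))
P = -12 (P = Add(8, Mul(Mul(Pow(Add(-3, -3), -1), Add(-5, -3)), -15)) = Add(8, Mul(Mul(Pow(-6, -1), -8), -15)) = Add(8, Mul(Mul(Rational(-1, 6), -8), -15)) = Add(8, Mul(Rational(4, 3), -15)) = Add(8, -20) = -12)
Function('q')(L) = Mul(L, Add(-4, L))
Add(-41623, Mul(-1, Add(Mul(18596, Pow(2108, -1)), Mul(Function('q')(-108), Pow(P, -1))))) = Add(-41623, Mul(-1, Add(Mul(18596, Pow(2108, -1)), Mul(Mul(-108, Add(-4, -108)), Pow(-12, -1))))) = Add(-41623, Mul(-1, Add(Mul(18596, Rational(1, 2108)), Mul(Mul(-108, -112), Rational(-1, 12))))) = Add(-41623, Mul(-1, Add(Rational(4649, 527), Mul(12096, Rational(-1, 12))))) = Add(-41623, Mul(-1, Add(Rational(4649, 527), -1008))) = Add(-41623, Mul(-1, Rational(-526567, 527))) = Add(-41623, Rational(526567, 527)) = Rational(-21408754, 527)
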